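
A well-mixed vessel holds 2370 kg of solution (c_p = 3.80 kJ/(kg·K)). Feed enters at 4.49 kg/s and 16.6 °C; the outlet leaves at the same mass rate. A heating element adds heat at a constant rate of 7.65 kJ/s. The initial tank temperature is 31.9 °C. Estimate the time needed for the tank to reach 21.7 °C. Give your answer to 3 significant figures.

Unsteady energy balance on the tank contents: M c_p dT/dt = ṁ c_p (T_in − T) + 7.65.
τ = M/ṁ = 527.84 s; T_ss = T_in + Q̇/(ṁ c_p) = 17.048 °C.
T(t) = T_ss + (T₀ − T_ss) e^(−t/τ). Set T = 21.7:
e^(−t/τ) = (21.7 − 17.048)/(31.9 − 17.048) = 0.31321
t = −527.84 · ln(0.31321) = 612.76 s.

613 s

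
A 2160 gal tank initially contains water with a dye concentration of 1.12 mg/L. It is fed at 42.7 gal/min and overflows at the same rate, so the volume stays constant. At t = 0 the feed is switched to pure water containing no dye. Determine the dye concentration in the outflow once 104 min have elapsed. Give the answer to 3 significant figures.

0.143 mg/L

Accumulation = in − out for the solute gives V dC/dt = Q(C_in − C).
Rewrite as dC/dt + C/τ = C_in/τ, τ = V/Q = 50.585 min.
Integrating: C(t) = C_in + (C₀ − C_in) e^(−t/τ).
C(104) = 0 + (1.12 − 0)·e^(−104/50.585) = 0 + (1.1200)·0.12797 = 0.14333 mg/L.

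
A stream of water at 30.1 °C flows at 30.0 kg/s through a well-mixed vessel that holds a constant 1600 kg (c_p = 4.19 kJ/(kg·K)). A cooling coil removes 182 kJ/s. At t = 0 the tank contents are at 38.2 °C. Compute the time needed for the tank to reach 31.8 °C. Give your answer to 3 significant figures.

59.2 s

Energy balance: M c_p dT/dt = ṁ c_p (T_in − T) − 182.
τ = M/ṁ = 53.333 s; T_ss = T_in − Q̇/(ṁ c_p) = 28.652 °C.
T(t) = T_ss + (T₀ − T_ss) e^(−t/τ). Set T = 31.8:
e^(−t/τ) = (31.8 − 28.652)/(38.2 − 28.652) = 0.32969
t = −53.333 · ln(0.32969) = 59.178 s.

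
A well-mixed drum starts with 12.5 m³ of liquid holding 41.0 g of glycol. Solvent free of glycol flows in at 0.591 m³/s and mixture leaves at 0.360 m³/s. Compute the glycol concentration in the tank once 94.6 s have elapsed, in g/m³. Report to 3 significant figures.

Total volume: dV/dt = Q_in − Q_out = 0.23100 m³/s, so V(t) = 12.5 + 0.23100 t and V(94.6) = 34.353 m³.
Solute balance: dm/dt = 0 − Q_out C = −Q_out m/V(t).
Separate: dm/m = −Q_out dt/V(t) ⇒ ln(m/m₀) = −(Q_out/(Q_in−Q_out)) ln(V/V₀).
m = m₀ (V₀/V)^(Q_out/(Q_in−Q_out)) = 41.0 × (12.5/34.353)^(1.5584) = 8.4830 g.
C = m/V = 8.4830/34.353 = 0.24694 g/m³.

0.247 g/m³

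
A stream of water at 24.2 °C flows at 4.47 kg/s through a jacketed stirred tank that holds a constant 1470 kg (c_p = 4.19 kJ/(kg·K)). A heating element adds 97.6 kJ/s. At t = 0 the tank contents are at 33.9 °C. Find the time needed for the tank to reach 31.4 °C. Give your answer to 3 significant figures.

First-law balance (no shaft work): M c_p dT/dt = ṁ c_p (T_in − T) + 97.6.
τ = M/ṁ = 328.86 s; T_ss = T_in + Q̇/(ṁ c_p) = 29.411 °C.
T(t) = T_ss + (T₀ − T_ss) e^(−t/τ). Set T = 31.4:
e^(−t/τ) = (31.4 − 29.411)/(33.9 − 29.411) = 0.44307
t = −328.86 · ln(0.44307) = 267.70 s.

268 s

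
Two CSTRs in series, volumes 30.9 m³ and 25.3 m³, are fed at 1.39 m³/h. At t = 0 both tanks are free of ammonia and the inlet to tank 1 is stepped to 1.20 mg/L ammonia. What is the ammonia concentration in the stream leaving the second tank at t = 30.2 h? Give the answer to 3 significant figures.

Time constants: τᵢ = Vᵢ/Q for each well-mixed tank.
τ₁ = 30.9/1.39 = 22.230 h; τ₂ = 25.3/1.39 = 18.201 h.
Tank 1: C₁ = C_in(1 − e^(−t/τ₁)). Tank 2 (τ₁ ≠ τ₂): C₂ = C_in[1 − (τ₁ e^(−t/τ₁) − τ₂ e^(−t/τ₂))/(τ₁ − τ₂)].
At t = 30.2: e^(−t/τ₁) = 0.25704, e^(−t/τ₂) = 0.19029.
C₂ = 1.20·[1 − (22.230·0.25704 − 18.201·0.19029)/(4.0288)] = 1.20·0.44137 = 0.52965 mg/L.

0.530 mg/L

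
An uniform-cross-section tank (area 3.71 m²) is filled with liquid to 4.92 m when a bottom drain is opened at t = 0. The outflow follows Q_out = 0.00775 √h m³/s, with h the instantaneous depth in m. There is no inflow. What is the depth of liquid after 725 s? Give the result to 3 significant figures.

2.13 m

A dh/dt = −Q_out = −0.00775 √h.
This is separable: 2 d(√h)/dt = −0.00775/A, so √h = √h₀ − (0.00775/(2A)) t.
√h = √4.92 − 0.00775·725/(2·3.71) = 2.2181 − 0.75724 = 1.4609.
h = 1.4609² = 2.1341 m.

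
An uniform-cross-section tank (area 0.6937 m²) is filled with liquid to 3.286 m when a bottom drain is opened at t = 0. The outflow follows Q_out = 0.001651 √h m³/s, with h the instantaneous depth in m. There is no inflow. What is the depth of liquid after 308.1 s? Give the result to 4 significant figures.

2.091 m

Mass balance (ρ constant): A dh/dt = −0.001651 √h.
This is separable: 2 d(√h)/dt = −0.001651/A, so √h = √h₀ − (0.001651/(2A)) t.
√h = √3.286 − 0.001651·308.1/(2·0.6937) = 1.81273 − 0.366638 = 1.44610.
h = 1.44610² = 2.09119 m.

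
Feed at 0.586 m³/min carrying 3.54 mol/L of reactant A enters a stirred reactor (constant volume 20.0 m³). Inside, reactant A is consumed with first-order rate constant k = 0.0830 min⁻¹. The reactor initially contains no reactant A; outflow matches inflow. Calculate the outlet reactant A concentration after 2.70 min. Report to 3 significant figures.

0.242 mol/L

V dC/dt = Q(C_in − C) − k V C.
This is linear with rate a = Q/V + k = 0.11230 min⁻¹.
C_ss = Q C_in/(Q + kV) = 0.92362 mol/L; C(t) = C_ss + (C₀ − C_ss) e^(−a t).
C(2.70) = 0.92362 + (-0.92362)·e^(−0.11230·2.70) = 0.92362 + (-0.92362)·0.73844 = 0.24158 mol/L.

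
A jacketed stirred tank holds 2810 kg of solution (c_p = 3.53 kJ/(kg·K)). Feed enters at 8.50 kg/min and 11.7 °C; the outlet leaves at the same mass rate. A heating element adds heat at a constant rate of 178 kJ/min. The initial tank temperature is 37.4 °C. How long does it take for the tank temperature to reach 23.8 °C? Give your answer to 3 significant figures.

385 min

Unsteady energy balance on the tank contents: M c_p dT/dt = ṁ c_p (T_in − T) + 178.
τ = M/ṁ = 330.59 min; T_ss = T_in + Q̇/(ṁ c_p) = 17.632 °C.
T(t) = T_ss + (T₀ − T_ss) e^(−t/τ). Set T = 23.8:
e^(−t/τ) = (23.8 − 17.632)/(37.4 − 17.632) = 0.31201
t = −330.59 · ln(0.31201) = 385.05 min.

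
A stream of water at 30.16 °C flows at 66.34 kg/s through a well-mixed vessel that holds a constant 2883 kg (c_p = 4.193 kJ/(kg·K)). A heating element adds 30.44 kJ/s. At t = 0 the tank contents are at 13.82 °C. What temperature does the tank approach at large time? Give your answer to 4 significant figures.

M c_p dT/dt = ṁ c_p (T_in − T) + Q̇.
At steady state dT/dt = 0 ⇒ T_ss = T_in + Q̇/(ṁ c_p) = 30.16 + 30.44/(66.34·4.193) = 30.2694 °C.

30.27 °C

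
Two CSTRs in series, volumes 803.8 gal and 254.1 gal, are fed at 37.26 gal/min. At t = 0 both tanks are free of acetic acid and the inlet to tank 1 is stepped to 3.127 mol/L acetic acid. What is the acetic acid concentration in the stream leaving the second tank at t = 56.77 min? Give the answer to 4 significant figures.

Species balance on tank i: dCᵢ/dt = (Cᵢ₋₁ − Cᵢ)/τᵢ with τᵢ = Vᵢ/Q.
τ₁ = 803.8/37.26 = 21.5727 min; τ₂ = 254.1/37.26 = 6.81965 min.
Tank 1: C₁ = C_in(1 − e^(−t/τ₁)). Tank 2 (τ₁ ≠ τ₂): C₂ = C_in[1 − (τ₁ e^(−t/τ₁) − τ₂ e^(−t/τ₂))/(τ₁ − τ₂)].
At t = 56.77: e^(−t/τ₁) = 0.0719659, e^(−t/τ₂) = 0.000242507.
C₂ = 3.127·[1 − (21.5727·0.0719659 − 6.81965·0.000242507)/(14.7531)] = 3.127·0.894880 = 2.79829 mol/L.

2.798 mol/L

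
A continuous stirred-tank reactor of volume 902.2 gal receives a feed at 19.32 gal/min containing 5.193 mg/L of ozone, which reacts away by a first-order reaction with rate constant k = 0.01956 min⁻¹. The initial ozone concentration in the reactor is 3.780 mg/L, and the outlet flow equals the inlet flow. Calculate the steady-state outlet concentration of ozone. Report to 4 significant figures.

2.714 mg/L

Accumulation = in − out − consumed: V dC/dt = Q C_in − Q C − k V C.
Steady state (dC/dt = 0): C_ss = Q C_in/(Q + kV) = C_in/(1 + kV/Q).
C_ss = 19.32·5.193/(19.32 + 0.01956·902.2) = 100.329/36.9670 = 2.71401 mg/L.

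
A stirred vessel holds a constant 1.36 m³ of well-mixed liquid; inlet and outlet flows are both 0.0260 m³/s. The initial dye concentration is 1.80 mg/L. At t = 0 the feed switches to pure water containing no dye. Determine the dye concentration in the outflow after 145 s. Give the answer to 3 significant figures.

0.113 mg/L

Accumulation = in − out for the solute gives V dC/dt = Q(C_in − C).
So dC/dt = (C_in − C)/τ with τ = V/Q = 1.36/0.0260 = 52.308 s.
This is linear first-order; C(t) = C_in + (C₀ − C_in) e^(−t/τ).
C(145) = 0 + (1.80 − 0)·e^(−145/52.308) = 0 + (1.8000)·0.062533 = 0.11256 mg/L.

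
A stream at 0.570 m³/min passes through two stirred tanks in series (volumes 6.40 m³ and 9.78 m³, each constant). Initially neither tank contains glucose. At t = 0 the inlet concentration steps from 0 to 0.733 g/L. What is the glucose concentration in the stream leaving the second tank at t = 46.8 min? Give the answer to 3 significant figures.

0.616 g/L

Time constants: τᵢ = Vᵢ/Q for each well-mixed tank.
τ₁ = 6.40/0.570 = 11.228 min; τ₂ = 9.78/0.570 = 17.158 min.
Tank 1: C₁ = C_in(1 − e^(−t/τ₁)). Tank 2 (τ₁ ≠ τ₂): C₂ = C_in[1 − (τ₁ e^(−t/τ₁) − τ₂ e^(−t/τ₂))/(τ₁ − τ₂)].
At t = 46.8: e^(−t/τ₁) = 0.015481, e^(−t/τ₂) = 0.065376.
C₂ = 0.733·[1 − (11.228·0.015481 − 17.158·0.065376)/(-5.9298)] = 0.733·0.84015 = 0.61583 g/L.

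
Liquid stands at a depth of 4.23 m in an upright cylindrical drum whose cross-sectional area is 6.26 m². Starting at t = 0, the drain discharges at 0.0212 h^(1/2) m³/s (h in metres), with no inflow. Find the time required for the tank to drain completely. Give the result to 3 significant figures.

Mass balance (ρ constant): A dh/dt = −0.0212 √h.
Separate and integrate: 2(√h − √h₀) = −(0.0212/A) t.
Tank is empty when √h = 0: t_empty = 2A√h₀/0.0212.
t_empty = 2·6.26·√4.23/0.0212 = 12.520·2.0567/0.0212 = 1214.6 s.

1210 s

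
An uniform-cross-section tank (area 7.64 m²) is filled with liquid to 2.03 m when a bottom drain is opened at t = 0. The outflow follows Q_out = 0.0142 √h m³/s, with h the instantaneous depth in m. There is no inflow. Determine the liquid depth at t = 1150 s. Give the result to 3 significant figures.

With no inflow, A dh/dt = −0.0142 √h.
∫ h^(−1/2) dh = −(0.0142/A) ∫ dt, giving 2√h = 2√h₀ − (0.0142/A) t.
√h = √2.03 − 0.0142·1150/(2·7.64) = 1.4248 − 1.0687 = 0.35606.
h = 0.35606² = 0.12678 m.

0.127 m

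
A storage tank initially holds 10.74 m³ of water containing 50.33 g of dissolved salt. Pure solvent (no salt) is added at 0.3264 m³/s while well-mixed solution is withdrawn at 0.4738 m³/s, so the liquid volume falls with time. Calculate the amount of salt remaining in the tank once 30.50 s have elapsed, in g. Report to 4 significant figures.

Let m(t) be the amount of salt. Volume: V(t) = V₀ + (Q_in − Q_out) t = 10.74 − 0.147400 t; V(30.50) = 6.24430 m³.
Species balance (pure solvent in): dm/dt = −Q_out · m/V(t).
Separate: dm/m = −Q_out dt/V(t) ⇒ ln(m/m₀) = −(Q_out/(Q_in−Q_out)) ln(V/V₀).
m = m₀ (V₀/V)^(Q_out/(Q_in−Q_out)) = 50.33 × (10.74/6.24430)^(-3.21438) = 8.80590 g.

8.806 g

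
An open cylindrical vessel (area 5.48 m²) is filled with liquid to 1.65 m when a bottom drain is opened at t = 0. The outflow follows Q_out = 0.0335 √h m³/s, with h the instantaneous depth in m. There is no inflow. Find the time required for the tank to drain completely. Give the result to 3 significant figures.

A dh/dt = −Q_out = −0.0335 √h.
Separate and integrate: 2(√h − √h₀) = −(0.0335/A) t.
Tank is empty when √h = 0: t_empty = 2A√h₀/0.0335.
t_empty = 2·5.48·√1.65/0.0335 = 10.960·1.2845/0.0335 = 420.25 s.

420 s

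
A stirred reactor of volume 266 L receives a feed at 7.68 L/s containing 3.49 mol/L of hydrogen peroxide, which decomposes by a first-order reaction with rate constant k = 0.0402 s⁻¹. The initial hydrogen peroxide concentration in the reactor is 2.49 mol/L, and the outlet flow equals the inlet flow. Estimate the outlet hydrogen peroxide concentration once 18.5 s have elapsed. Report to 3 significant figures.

1.75 mol/L

Accumulation = in − out − consumed: V dC/dt = Q C_in − Q C − k V C.
dC/dt = (Q/V) C_in − (Q/V + k) C; effective rate a = Q/V + k = 0.028872 + 0.0402 = 0.069072 s⁻¹.
C_ss = Q C_in/(Q + kV) = 1.4588 mol/L; C(t) = C_ss + (C₀ − C_ss) e^(−a t).
C(18.5) = 1.4588 + (1.0312)·e^(−0.069072·18.5) = 1.4588 + (1.0312)·0.27864 = 1.7461 mol/L.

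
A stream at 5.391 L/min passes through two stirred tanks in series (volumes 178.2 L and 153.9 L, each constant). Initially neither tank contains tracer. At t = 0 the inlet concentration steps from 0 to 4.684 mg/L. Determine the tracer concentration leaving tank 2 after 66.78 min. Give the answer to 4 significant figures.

Time constants: τᵢ = Vᵢ/Q for each well-mixed tank.
τ₁ = 178.2/5.391 = 33.0551 min; τ₂ = 153.9/5.391 = 28.5476 min.
Tank 1: C₁ = C_in(1 − e^(−t/τ₁)). Tank 2 (τ₁ ≠ τ₂): C₂ = C_in[1 − (τ₁ e^(−t/τ₁) − τ₂ e^(−t/τ₂))/(τ₁ − τ₂)].
At t = 66.78: e^(−t/τ₁) = 0.132620, e^(−t/τ₂) = 0.0963997.
C₂ = 4.684·[1 − (33.0551·0.132620 − 28.5476·0.0963997)/(4.50751)] = 4.684·0.637981 = 2.98830 mg/L.

2.988 mg/L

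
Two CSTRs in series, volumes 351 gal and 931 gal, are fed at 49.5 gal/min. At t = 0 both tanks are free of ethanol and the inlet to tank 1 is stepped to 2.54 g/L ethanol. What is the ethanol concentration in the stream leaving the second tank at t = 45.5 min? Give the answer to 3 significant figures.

2.18 g/L

Species balance on tank i: dCᵢ/dt = (Cᵢ₋₁ − Cᵢ)/τᵢ with τᵢ = Vᵢ/Q.
τ₁ = 351/49.5 = 7.0909 min; τ₂ = 931/49.5 = 18.808 min.
Solving the cascade with C₁(0)=C₂(0)=0 gives C₂(t) = C_in[1 − (τ₁ e^(−t/τ₁) − τ₂ e^(−t/τ₂))/(τ₁ − τ₂)].
At t = 45.5: e^(−t/τ₁) = 0.0016341, e^(−t/τ₂) = 0.088995.
C₂ = 2.54·[1 − (7.0909·0.0016341 − 18.808·0.088995)/(-11.717)] = 2.54·0.85814 = 2.1797 g/L.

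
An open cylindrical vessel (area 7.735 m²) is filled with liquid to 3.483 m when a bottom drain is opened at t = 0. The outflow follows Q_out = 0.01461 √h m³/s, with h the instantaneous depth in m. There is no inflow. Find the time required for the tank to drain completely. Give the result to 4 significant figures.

A dh/dt = −Q_out = −0.01461 √h.
This is separable: 2 d(√h)/dt = −0.01461/A, so √h = √h₀ − (0.01461/(2A)) t.
Tank is empty when √h = 0: t_empty = 2A√h₀/0.01461.
t_empty = 2·7.735·√3.483/0.01461 = 15.4700·1.86628/0.01461 = 1976.14 s.

1976 s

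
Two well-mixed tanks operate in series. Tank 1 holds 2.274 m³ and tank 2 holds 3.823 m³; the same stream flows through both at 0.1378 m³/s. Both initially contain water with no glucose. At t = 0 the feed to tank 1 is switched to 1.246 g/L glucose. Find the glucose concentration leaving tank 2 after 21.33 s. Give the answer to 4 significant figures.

Each tank obeys Vᵢ dCᵢ/dt = Q(Cᵢ₋₁ − Cᵢ), so τᵢ = Vᵢ/Q.
τ₁ = 2.274/0.1378 = 16.5022 s; τ₂ = 3.823/0.1378 = 27.7431 s.
Solving the cascade with C₁(0)=C₂(0)=0 gives C₂(t) = C_in[1 − (τ₁ e^(−t/τ₁) − τ₂ e^(−t/τ₂))/(τ₁ − τ₂)].
At t = 21.33: e^(−t/τ₁) = 0.274568, e^(−t/τ₂) = 0.463551.
C₂ = 1.246·[1 − (16.5022·0.274568 − 27.7431·0.463551)/(-11.2409)] = 1.246·0.259014 = 0.322732 g/L.

0.3227 g/L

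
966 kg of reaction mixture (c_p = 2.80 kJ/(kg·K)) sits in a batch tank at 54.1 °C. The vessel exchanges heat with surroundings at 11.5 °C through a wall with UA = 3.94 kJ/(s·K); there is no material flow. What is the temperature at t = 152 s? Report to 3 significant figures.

45.6 °C

Lumped-capacitance energy balance: M c_p dT/dt = UA(T_amb − T).
dT/dt = (T_ss − T)/τ with T_ss = T_amb = 11.500 °C, τ = M c_p/UA = 966·2.80/3.94 = 686.50 s.
Integrating: T(t) = T_ss + (T₀ − T_ss) e^(−t/τ).
T(152) = 11.500 + (42.600)·0.80139 = 45.639 °C.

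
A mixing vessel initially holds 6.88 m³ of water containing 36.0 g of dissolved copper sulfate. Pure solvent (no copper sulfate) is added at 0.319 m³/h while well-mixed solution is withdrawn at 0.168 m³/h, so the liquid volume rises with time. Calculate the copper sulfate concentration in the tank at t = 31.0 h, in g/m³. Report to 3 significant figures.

1.75 g/m³

Total volume: dV/dt = Q_in − Q_out = 0.15100 m³/h, so V(t) = 6.88 + 0.15100 t and V(31.0) = 11.561 m³.
Species balance (pure solvent in): dm/dt = −Q_out · m/V(t).
Separate: dm/m = −Q_out dt/V(t) ⇒ ln(m/m₀) = −(Q_out/(Q_in−Q_out)) ln(V/V₀).
m = m₀ (V₀/V)^(Q_out/(Q_in−Q_out)) = 36.0 × (6.88/11.561)^(1.1126) = 20.208 g.
C = m/V = 20.208/11.561 = 1.7479 g/m³.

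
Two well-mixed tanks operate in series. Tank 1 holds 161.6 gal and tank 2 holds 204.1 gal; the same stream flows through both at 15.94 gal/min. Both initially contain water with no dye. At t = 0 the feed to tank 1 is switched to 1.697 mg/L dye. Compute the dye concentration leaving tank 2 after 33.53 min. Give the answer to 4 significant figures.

Each tank obeys Vᵢ dCᵢ/dt = Q(Cᵢ₋₁ − Cᵢ), so τᵢ = Vᵢ/Q.
τ₁ = 161.6/15.94 = 10.1380 min; τ₂ = 204.1/15.94 = 12.8043 min.
Solving the cascade with C₁(0)=C₂(0)=0 gives C₂(t) = C_in[1 − (τ₁ e^(−t/τ₁) − τ₂ e^(−t/τ₂))/(τ₁ − τ₂)].
At t = 33.53: e^(−t/τ₁) = 0.0366130, e^(−t/τ₂) = 0.0729006.
C₂ = 1.697·[1 − (10.1380·0.0366130 − 12.8043·0.0729006)/(-2.66625)] = 1.697·0.789121 = 1.33914 mg/L.

1.339 mg/L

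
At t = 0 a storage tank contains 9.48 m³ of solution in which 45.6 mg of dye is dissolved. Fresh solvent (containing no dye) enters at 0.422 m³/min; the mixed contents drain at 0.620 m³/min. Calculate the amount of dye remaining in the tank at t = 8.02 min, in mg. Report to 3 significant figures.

Let m(t) be the amount of dye. Volume: V(t) = V₀ + (Q_in − Q_out) t = 9.48 − 0.19800 t; V(8.02) = 7.8920 m³.
Species balance (pure solvent in): dm/dt = −Q_out · m/V(t).
dm/m = −Q_out dt/(V₀ − 0.19800 t); integrating gives ln(m/m₀) = −(Q_out/(Q_in−Q_out)) ln(V/V₀).
m = m₀ (V₀/V)^(Q_out/(Q_in−Q_out)) = 45.6 × (9.48/7.8920)^(-3.1313) = 25.683 mg.

25.7 mg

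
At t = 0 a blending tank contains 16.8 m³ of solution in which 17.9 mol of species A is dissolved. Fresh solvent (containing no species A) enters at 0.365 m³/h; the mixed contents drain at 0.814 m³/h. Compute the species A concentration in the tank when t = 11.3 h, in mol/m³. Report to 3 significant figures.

Let m(t) be the amount of species A. Volume: V(t) = V₀ + (Q_in − Q_out) t = 16.8 − 0.44900 t; V(11.3) = 11.726 m³.
Species balance (pure solvent in): dm/dt = −Q_out · m/V(t).
dm/m = −Q_out dt/(V₀ − 0.44900 t); integrating gives ln(m/m₀) = −(Q_out/(Q_in−Q_out)) ln(V/V₀).
m = m₀ (V₀/V)^(Q_out/(Q_in−Q_out)) = 17.9 × (16.8/11.726)^(-1.8129) = 9.3276 mol.
C = m/V = 9.3276/11.726 = 0.79544 mol/m³.

0.795 mol/m³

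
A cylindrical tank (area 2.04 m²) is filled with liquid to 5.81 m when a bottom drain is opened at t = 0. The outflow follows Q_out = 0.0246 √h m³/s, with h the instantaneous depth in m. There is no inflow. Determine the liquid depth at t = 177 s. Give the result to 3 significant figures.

A dh/dt = −Q_out = −0.0246 √h.
∫ h^(−1/2) dh = −(0.0246/A) ∫ dt, giving 2√h = 2√h₀ − (0.0246/A) t.
√h = √5.81 − 0.0246·177/(2·2.04) = 2.4104 − 1.0672 = 1.3432.
h = 1.3432² = 1.8042 m.

1.80 m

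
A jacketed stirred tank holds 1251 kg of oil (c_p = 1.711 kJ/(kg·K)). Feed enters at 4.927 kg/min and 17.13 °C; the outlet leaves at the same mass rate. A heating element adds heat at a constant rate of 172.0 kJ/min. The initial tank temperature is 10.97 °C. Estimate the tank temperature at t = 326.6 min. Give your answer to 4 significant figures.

Energy balance: M c_p dT/dt = ṁ c_p (T_in − T) + 172.0.
Rearrange: dT/dt = (T_ss − T)/τ with τ = M/ṁ = 253.907 min and T_ss = T_in + Q̇/(ṁ c_p) = 37.5331 °C.
T approaches T_ss exponentially: T(t) = T_ss + (T₀ − T_ss) e^(−t/τ).
T(326.6) = 37.5331 + (-26.5631)·e^(−326.6/253.907) = 37.5331 + (-26.5631)·0.276292 = 30.1939 °C.

30.19 °C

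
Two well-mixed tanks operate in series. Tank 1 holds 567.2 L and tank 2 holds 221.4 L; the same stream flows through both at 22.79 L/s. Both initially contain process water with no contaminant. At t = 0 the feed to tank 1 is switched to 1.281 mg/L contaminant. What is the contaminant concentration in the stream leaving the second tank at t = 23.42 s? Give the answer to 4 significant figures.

Species balance on tank i: dCᵢ/dt = (Cᵢ₋₁ − Cᵢ)/τᵢ with τᵢ = Vᵢ/Q.
τ₁ = 567.2/22.79 = 24.8881 s; τ₂ = 221.4/22.79 = 9.71479 s.
Tank 1: C₁ = C_in(1 − e^(−t/τ₁)). Tank 2 (τ₁ ≠ τ₂): C₂ = C_in[1 − (τ₁ e^(−t/τ₁) − τ₂ e^(−t/τ₂))/(τ₁ − τ₂)].
At t = 23.42: e^(−t/τ₁) = 0.390233, e^(−t/τ₂) = 0.0897472.
C₂ = 1.281·[1 − (24.8881·0.390233 − 9.71479·0.0897472)/(15.1733)] = 1.281·0.417380 = 0.534664 mg/L.

0.5347 mg/L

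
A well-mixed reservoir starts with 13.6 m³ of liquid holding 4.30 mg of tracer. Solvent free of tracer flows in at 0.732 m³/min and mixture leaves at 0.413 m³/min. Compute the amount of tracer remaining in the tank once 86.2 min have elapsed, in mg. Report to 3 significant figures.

Total volume: dV/dt = Q_in − Q_out = 0.31900 m³/min, so V(t) = 13.6 + 0.31900 t and V(86.2) = 41.098 m³.
Species balance (pure solvent in): dm/dt = −Q_out · m/V(t).
Separate: dm/m = −Q_out dt/V(t) ⇒ ln(m/m₀) = −(Q_out/(Q_in−Q_out)) ln(V/V₀).
m = m₀ (V₀/V)^(Q_out/(Q_in−Q_out)) = 4.30 × (13.6/41.098)^(1.2947) = 1.0272 mg.

1.03 mg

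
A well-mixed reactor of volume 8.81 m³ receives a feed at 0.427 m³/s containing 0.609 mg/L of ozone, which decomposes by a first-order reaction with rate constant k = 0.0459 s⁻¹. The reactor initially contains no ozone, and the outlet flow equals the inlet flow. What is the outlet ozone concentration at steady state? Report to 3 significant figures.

0.313 mg/L

V dC/dt = Q(C_in − C) − k V C.
At steady state: 0 = Q C_in − (Q + kV) C_ss, so C_ss = Q C_in/(Q + kV).
C_ss = 0.427·0.609/(0.427 + 0.0459·8.81) = 0.26004/0.83138 = 0.31279 mg/L.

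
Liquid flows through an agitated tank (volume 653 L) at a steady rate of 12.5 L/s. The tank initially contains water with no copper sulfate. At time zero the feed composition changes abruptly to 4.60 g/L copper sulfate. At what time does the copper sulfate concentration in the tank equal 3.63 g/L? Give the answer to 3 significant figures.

81.3 s

Species balance: V dC/dt = Q(C_in − C) ⇒ τ = V/Q = 52.240 s.
C(t) = C_in + (C₀ − C_in) e^(−t/τ). Set C = 3.63 and solve for t:
e^(−t/τ) = (C − C_in)/(C₀ − C_in) = (3.63 − 4.60)/(0 − 4.60) = 0.21087
t = −τ ln(…) = 52.240 × 1.5565 = 81.312 s.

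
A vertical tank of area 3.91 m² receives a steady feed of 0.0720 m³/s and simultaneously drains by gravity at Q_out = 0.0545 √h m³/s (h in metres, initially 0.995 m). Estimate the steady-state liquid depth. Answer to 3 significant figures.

A dh/dt = Q_in − 0.0545 √h. Steady state requires inflow = outflow:
Q_in = 0.0545 √h_ss ⇒ √h_ss = 0.0720/0.0545 = 1.3211.
h_ss = 1.3211² = 1.7453 m. (Since h₀ = 0.995 m < h_ss, the level will rise toward this value.)

1.75 m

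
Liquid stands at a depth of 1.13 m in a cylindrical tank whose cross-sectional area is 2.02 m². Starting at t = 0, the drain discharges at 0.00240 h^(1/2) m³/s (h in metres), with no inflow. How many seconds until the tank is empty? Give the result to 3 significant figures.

Accumulation of liquid (constant cross-section A): A dh/dt = −0.00240 √h.
This is separable: 2 d(√h)/dt = −0.00240/A, so √h = √h₀ − (0.00240/(2A)) t.
Set h = 0: 2√h₀ = (0.00240/A) t_empty ⇒ t_empty = 2A√h₀/0.00240.
t_empty = 2·2.02·√1.13/0.00240 = 4.0400·1.0630/0.00240 = 1789.4 s.

1790 s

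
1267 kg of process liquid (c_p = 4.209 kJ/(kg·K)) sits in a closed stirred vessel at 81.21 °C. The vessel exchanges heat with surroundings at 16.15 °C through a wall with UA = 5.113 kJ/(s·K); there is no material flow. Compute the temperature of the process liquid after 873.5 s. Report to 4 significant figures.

Unsteady energy balance on the tank contents: M c_p dT/dt = −UA(T − T_amb).
dT/dt = (T_ss − T)/τ with T_ss = T_amb = 16.1500 °C, τ = M c_p/UA = 1267·4.209/5.113 = 1042.99 s.
Solution: T(t) = T_ss + (T₀ − T_ss) e^(−t/τ).
T(873.5) = 16.1500 + (65.0600)·0.432793 = 44.3075 °C.

44.31 °C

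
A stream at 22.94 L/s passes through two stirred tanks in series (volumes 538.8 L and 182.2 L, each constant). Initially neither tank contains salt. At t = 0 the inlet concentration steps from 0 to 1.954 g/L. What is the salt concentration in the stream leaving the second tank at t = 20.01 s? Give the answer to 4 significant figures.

0.7749 g/L

Time constants: τᵢ = Vᵢ/Q for each well-mixed tank.
τ₁ = 538.8/22.94 = 23.4874 s; τ₂ = 182.2/22.94 = 7.94246 s.
Solving the cascade with C₁(0)=C₂(0)=0 gives C₂(t) = C_in[1 − (τ₁ e^(−t/τ₁) − τ₂ e^(−t/τ₂))/(τ₁ − τ₂)].
At t = 20.01: e^(−t/τ₁) = 0.426583, e^(−t/τ₂) = 0.0805102.
C₂ = 1.954·[1 − (23.4874·0.426583 − 7.94246·0.0805102)/(15.5449)] = 1.954·0.396595 = 0.774947 g/L.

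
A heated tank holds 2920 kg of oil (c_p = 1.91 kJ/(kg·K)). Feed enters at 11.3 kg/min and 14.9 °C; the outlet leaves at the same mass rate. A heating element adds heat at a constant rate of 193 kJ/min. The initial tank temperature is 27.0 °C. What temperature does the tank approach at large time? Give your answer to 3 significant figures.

23.8 °C

M c_p dT/dt = ṁ c_p (T_in − T) + Q̇.
At steady state dT/dt = 0 ⇒ T_ss = T_in + Q̇/(ṁ c_p) = 14.9 + 193/(11.3·1.91) = 23.842 °C.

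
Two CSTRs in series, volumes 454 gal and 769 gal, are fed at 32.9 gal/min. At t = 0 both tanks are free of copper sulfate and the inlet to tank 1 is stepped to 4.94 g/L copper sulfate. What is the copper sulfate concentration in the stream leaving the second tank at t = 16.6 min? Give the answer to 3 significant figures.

Time constants: τᵢ = Vᵢ/Q for each well-mixed tank.
τ₁ = 454/32.9 = 13.799 min; τ₂ = 769/32.9 = 23.374 min.
Tank 1: C₁ = C_in(1 − e^(−t/τ₁)). Tank 2 (τ₁ ≠ τ₂): C₂ = C_in[1 − (τ₁ e^(−t/τ₁) − τ₂ e^(−t/τ₂))/(τ₁ − τ₂)].
At t = 16.6: e^(−t/τ₁) = 0.30031, e^(−t/τ₂) = 0.49155.
C₂ = 4.94·[1 − (13.799·0.30031 − 23.374·0.49155)/(-9.5745)] = 4.94·0.23282 = 1.1501 g/L.

1.15 g/L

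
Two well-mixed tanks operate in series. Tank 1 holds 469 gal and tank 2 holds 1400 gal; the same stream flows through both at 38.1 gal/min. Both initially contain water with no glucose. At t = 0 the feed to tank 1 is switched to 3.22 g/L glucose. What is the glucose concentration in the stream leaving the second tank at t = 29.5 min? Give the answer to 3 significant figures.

Each tank obeys Vᵢ dCᵢ/dt = Q(Cᵢ₋₁ − Cᵢ), so τᵢ = Vᵢ/Q.
τ₁ = 469/38.1 = 12.310 min; τ₂ = 1400/38.1 = 36.745 min.
Solving the cascade with C₁(0)=C₂(0)=0 gives C₂(t) = C_in[1 − (τ₁ e^(−t/τ₁) − τ₂ e^(−t/τ₂))/(τ₁ − τ₂)].
At t = 29.5: e^(−t/τ₁) = 0.091038, e^(−t/τ₂) = 0.44806.
C₂ = 3.22·[1 − (12.310·0.091038 − 36.745·0.44806)/(-24.436)] = 3.22·0.37208 = 1.1981 g/L.

1.20 g/L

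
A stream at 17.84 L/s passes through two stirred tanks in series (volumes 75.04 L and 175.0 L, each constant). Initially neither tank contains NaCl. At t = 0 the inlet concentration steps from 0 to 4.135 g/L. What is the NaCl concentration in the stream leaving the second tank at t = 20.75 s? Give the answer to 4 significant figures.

3.284 g/L

Species balance on tank i: dCᵢ/dt = (Cᵢ₋₁ − Cᵢ)/τᵢ with τᵢ = Vᵢ/Q.
τ₁ = 75.04/17.84 = 4.20628 s; τ₂ = 175.0/17.84 = 9.80942 s.
Tank 1: C₁ = C_in(1 − e^(−t/τ₁)). Tank 2 (τ₁ ≠ τ₂): C₂ = C_in[1 − (τ₁ e^(−t/τ₁) − τ₂ e^(−t/τ₂))/(τ₁ − τ₂)].
At t = 20.75: e^(−t/τ₁) = 0.00720412, e^(−t/τ₂) = 0.120595.
C₂ = 4.135·[1 − (4.20628·0.00720412 − 9.80942·0.120595)/(-5.60314)] = 4.135·0.794282 = 3.28436 g/L.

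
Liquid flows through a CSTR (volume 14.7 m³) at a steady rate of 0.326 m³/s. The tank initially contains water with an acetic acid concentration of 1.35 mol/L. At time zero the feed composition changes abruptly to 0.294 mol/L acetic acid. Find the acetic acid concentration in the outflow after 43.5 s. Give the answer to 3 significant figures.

0.696 mol/L

Unsteady species balance (constant V, well mixed): V dC/dt = Q(C_in − C).
Rewrite as dC/dt + C/τ = C_in/τ, τ = V/Q = 45.092 s.
C approaches C_in exponentially: C(t) = C_in + (C₀ − C_in) e^(−t/τ).
C(43.5) = 0.294 + (1.35 − 0.294)·e^(−43.5/45.092) = 0.294 + (1.0560)·0.38110 = 0.69644 mol/L.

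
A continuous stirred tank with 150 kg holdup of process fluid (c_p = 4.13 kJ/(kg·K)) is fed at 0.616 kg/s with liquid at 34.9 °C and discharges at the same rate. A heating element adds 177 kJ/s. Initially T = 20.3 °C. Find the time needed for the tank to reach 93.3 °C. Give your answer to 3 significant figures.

492 s

Unsteady energy balance on the tank contents: M c_p dT/dt = ṁ c_p (T_in − T) + 177.
τ = M/ṁ = 243.51 s; T_ss = T_in + Q̇/(ṁ c_p) = 104.47 °C.
T(t) = T_ss + (T₀ − T_ss) e^(−t/τ). Set T = 93.3:
e^(−t/τ) = (93.3 − 104.47)/(20.3 − 104.47) = 0.13274
t = −243.51 · ln(0.13274) = 491.73 s.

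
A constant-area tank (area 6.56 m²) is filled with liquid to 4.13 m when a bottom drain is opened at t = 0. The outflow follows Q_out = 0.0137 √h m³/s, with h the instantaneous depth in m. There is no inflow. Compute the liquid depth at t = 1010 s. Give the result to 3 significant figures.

A dh/dt = −Q_out = −0.0137 √h.
This is separable: 2 d(√h)/dt = −0.0137/A, so √h = √h₀ − (0.0137/(2A)) t.
√h = √4.13 − 0.0137·1010/(2·6.56) = 2.0322 − 1.0546 = 0.97759.
h = 0.97759² = 0.95568 m.

0.956 m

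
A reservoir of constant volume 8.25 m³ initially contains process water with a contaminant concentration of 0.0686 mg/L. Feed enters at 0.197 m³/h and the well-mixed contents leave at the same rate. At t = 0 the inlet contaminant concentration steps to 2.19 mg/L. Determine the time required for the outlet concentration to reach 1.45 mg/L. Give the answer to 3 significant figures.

44.1 h

Species balance: V dC/dt = Q(C_in − C) ⇒ τ = V/Q = 41.878 h.
C(t) = C_in + (C₀ − C_in) e^(−t/τ). Set C = 1.45 and solve for t:
e^(−t/τ) = (C − C_in)/(C₀ − C_in) = (1.45 − 2.19)/(0.0686 − 2.19) = 0.34883
t = −τ ln(…) = 41.878 × 1.0532 = 44.105 h.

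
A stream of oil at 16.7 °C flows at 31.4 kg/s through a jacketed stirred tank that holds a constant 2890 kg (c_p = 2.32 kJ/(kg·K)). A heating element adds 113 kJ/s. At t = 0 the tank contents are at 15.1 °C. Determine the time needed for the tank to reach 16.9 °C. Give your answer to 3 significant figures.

77.9 s

M c_p dT/dt = ṁ c_p (T_in − T) + Q̇.
τ = M/ṁ = 92.038 s; T_ss = T_in + Q̇/(ṁ c_p) = 18.251 °C.
T(t) = T_ss + (T₀ − T_ss) e^(−t/τ). Set T = 16.9:
e^(−t/τ) = (16.9 − 18.251)/(15.1 − 18.251) = 0.42878
t = −92.038 · ln(0.42878) = 77.938 s.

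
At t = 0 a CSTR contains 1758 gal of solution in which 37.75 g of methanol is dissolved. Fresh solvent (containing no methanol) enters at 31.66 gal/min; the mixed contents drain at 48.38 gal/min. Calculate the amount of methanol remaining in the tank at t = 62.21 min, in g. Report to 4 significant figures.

Let m(t) be the amount of methanol. Volume: V(t) = V₀ + (Q_in − Q_out) t = 1758 − 16.7200 t; V(62.21) = 717.849 gal.
Species balance (pure solvent in): dm/dt = −Q_out · m/V(t).
dm/m = −Q_out dt/(V₀ − 16.7200 t); integrating gives ln(m/m₀) = −(Q_out/(Q_in−Q_out)) ln(V/V₀).
m = m₀ (V₀/V)^(Q_out/(Q_in−Q_out)) = 37.75 × (1758/717.849)^(-2.89354) = 2.82729 g.

2.827 g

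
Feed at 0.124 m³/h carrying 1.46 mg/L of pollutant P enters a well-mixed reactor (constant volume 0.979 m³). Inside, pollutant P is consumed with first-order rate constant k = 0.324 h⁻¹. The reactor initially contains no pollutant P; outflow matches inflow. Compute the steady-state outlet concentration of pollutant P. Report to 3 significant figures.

0.410 mg/L

Species balance: V dC/dt = Q C_in − Q C − k V C.
Steady state (dC/dt = 0): C_ss = Q C_in/(Q + kV) = C_in/(1 + kV/Q).
C_ss = 0.124·1.46/(0.124 + 0.324·0.979) = 0.18104/0.44120 = 0.41034 mg/L.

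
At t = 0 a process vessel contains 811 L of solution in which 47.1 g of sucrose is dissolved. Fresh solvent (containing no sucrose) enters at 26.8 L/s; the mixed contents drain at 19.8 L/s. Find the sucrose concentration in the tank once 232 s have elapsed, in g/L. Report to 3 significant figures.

Total volume: dV/dt = Q_in − Q_out = 7.0000 L/s, so V(t) = 811 + 7.0000 t and V(232) = 2435.0 L.
No sucrose enters, so dm/dt = −Q_out · (m/V).
dm/m = −Q_out dt/(V₀ + 7.0000 t); integrating gives ln(m/m₀) = −(Q_out/(Q_in−Q_out)) ln(V/V₀).
m = m₀ (V₀/V)^(Q_out/(Q_in−Q_out)) = 47.1 × (811/2435.0)^(2.8286) = 2.1011 g.
C = m/V = 2.1011/2435.0 = 0.00086286 g/L.

0.000863 g/L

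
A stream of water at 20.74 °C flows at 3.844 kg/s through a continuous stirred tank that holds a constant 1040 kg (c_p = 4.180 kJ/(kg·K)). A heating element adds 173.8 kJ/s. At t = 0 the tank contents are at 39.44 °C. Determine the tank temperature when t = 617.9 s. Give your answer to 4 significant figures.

32.36 °C

Energy balance: M c_p dT/dt = ṁ c_p (T_in − T) + 173.8.
τ = M/ṁ = 270.552 s; T_ss = T_in + Q̇/(ṁ c_p) = 20.74 + 173.8/(3.844·4.180) = 31.5566 °C.
This is linear first-order; T(t) = T_ss + (T₀ − T_ss) e^(−t/τ).
T(617.9) = 31.5566 + (7.88342)·e^(−617.9/270.552) = 31.5566 + (7.88342)·0.101891 = 32.3598 °C.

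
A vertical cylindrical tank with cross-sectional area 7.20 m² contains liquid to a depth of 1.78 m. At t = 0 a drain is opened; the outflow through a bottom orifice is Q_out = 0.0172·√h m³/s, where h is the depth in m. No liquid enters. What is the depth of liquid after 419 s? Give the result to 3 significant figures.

Mass balance (ρ constant): A dh/dt = −0.0172 √h.
∫ h^(−1/2) dh = −(0.0172/A) ∫ dt, giving 2√h = 2√h₀ − (0.0172/A) t.
√h = √1.78 − 0.0172·419/(2·7.20) = 1.3342 − 0.50047 = 0.83369.
h = 0.83369² = 0.69505 m.

0.695 m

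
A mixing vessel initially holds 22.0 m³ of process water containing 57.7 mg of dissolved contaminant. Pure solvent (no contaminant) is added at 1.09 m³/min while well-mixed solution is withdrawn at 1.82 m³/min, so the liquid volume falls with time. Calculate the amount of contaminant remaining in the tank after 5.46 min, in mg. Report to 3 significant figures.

Total volume: dV/dt = Q_in − Q_out = -0.73000 m³/min, so V(t) = 22.0 − 0.73000 t and V(5.46) = 18.014 m³.
No contaminant enters, so dm/dt = −Q_out · (m/V).
Separate: dm/m = −Q_out dt/V(t) ⇒ ln(m/m₀) = −(Q_out/(Q_in−Q_out)) ln(V/V₀).
m = m₀ (V₀/V)^(Q_out/(Q_in−Q_out)) = 57.7 × (22.0/18.014)^(-2.4932) = 35.055 mg.

35.1 mg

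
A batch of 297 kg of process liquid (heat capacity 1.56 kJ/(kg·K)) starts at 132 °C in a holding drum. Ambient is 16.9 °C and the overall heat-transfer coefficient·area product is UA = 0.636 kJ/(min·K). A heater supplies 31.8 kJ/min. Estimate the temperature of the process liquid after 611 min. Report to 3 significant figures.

M c_p dT/dt = −UA(T − T_amb) + Q̇.
dT/dt = (T_ss − T)/τ with T_ss = T_amb + Q̇/UA = 16.9 + 31.8/0.636 = 66.900 °C, τ = M c_p/UA = 297·1.56/0.636 = 728.49 min.
Solution: T(t) = T_ss + (T₀ − T_ss) e^(−t/τ).
T(611) = 66.900 + (65.100)·0.43226 = 95.040 °C.

95.0 °C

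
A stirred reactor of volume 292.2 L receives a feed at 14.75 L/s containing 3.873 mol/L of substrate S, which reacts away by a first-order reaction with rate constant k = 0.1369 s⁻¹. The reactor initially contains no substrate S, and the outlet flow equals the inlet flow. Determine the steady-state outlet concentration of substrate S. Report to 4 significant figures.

1.043 mol/L

Accumulation = in − out − consumed: V dC/dt = Q C_in − Q C − k V C.
Steady state (dC/dt = 0): C_ss = Q C_in/(Q + kV) = C_in/(1 + kV/Q).
C_ss = 14.75·3.873/(14.75 + 0.1369·292.2) = 57.1268/54.7522 = 1.04337 mol/L.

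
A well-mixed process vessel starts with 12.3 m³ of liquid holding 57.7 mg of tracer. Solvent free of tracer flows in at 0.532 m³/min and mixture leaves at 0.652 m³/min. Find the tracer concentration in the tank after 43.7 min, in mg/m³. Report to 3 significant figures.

0.399 mg/m³

Total volume: dV/dt = Q_in − Q_out = -0.12000 m³/min, so V(t) = 12.3 − 0.12000 t and V(43.7) = 7.0560 m³.
Solute balance: dm/dt = 0 − Q_out C = −Q_out m/V(t).
dm/m = −Q_out dt/(V₀ − 0.12000 t); integrating gives ln(m/m₀) = −(Q_out/(Q_in−Q_out)) ln(V/V₀).
m = m₀ (V₀/V)^(Q_out/(Q_in−Q_out)) = 57.7 × (12.3/7.0560)^(-5.4333) = 2.8175 mg.
C = m/V = 2.8175/7.0560 = 0.39930 mg/m³.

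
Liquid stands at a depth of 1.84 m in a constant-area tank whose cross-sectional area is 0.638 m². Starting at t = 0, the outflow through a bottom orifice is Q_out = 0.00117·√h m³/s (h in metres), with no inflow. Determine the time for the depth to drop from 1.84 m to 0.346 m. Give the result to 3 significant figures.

838 s

With no inflow, A dh/dt = −0.00117 √h.
∫ h^(−1/2) dh = −(0.00117/A) ∫ dt, giving 2√h = 2√h₀ − (0.00117/A) t.
t = 2A(√h₀ − √h)/0.00117 = 2·0.638·(√1.84 − √0.346)/0.00117
  = 1.2760 × (1.3565 − 0.58822) / 0.00117 = 837.85 s.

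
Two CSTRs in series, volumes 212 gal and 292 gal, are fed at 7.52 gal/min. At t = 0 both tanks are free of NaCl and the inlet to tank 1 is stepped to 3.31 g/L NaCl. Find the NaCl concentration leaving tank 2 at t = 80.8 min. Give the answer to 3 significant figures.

2.30 g/L

Each tank obeys Vᵢ dCᵢ/dt = Q(Cᵢ₋₁ − Cᵢ), so τᵢ = Vᵢ/Q.
τ₁ = 212/7.52 = 28.191 min; τ₂ = 292/7.52 = 38.830 min.
Tank 1: C₁ = C_in(1 − e^(−t/τ₁)). Tank 2 (τ₁ ≠ τ₂): C₂ = C_in[1 − (τ₁ e^(−t/τ₁) − τ₂ e^(−t/τ₂))/(τ₁ − τ₂)].
At t = 80.8: e^(−t/τ₁) = 0.056920, e^(−t/τ₂) = 0.12482.
C₂ = 3.31·[1 − (28.191·0.056920 − 38.830·0.12482)/(-10.638)] = 3.31·0.69524 = 2.3012 g/L.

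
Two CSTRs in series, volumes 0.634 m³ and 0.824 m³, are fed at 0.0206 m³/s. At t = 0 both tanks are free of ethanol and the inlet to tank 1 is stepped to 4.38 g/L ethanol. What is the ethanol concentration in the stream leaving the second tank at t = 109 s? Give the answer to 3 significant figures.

3.56 g/L

Each tank obeys Vᵢ dCᵢ/dt = Q(Cᵢ₋₁ − Cᵢ), so τᵢ = Vᵢ/Q.
τ₁ = 0.634/0.0206 = 30.777 s; τ₂ = 0.824/0.0206 = 40.000 s.
Tank 1: C₁ = C_in(1 − e^(−t/τ₁)). Tank 2 (τ₁ ≠ τ₂): C₂ = C_in[1 − (τ₁ e^(−t/τ₁) − τ₂ e^(−t/τ₂))/(τ₁ − τ₂)].
At t = 109: e^(−t/τ₁) = 0.028966, e^(−t/τ₂) = 0.065546.
C₂ = 4.38·[1 − (30.777·0.028966 − 40.000·0.065546)/(-9.2233)] = 4.38·0.81239 = 3.5583 g/L.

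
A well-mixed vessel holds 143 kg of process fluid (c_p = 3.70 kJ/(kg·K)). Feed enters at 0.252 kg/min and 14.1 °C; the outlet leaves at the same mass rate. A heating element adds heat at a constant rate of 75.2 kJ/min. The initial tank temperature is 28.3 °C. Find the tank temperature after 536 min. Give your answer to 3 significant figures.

68.9 °C

M c_p dT/dt = ṁ c_p (T_in − T) + Q̇.
Rearrange: dT/dt = (T_ss − T)/τ with τ = M/ṁ = 567.46 min and T_ss = T_in + Q̇/(ṁ c_p) = 94.752 °C.
Integrating: T(t) = T_ss + (T₀ − T_ss) e^(−t/τ).
T(536) = 94.752 + (-66.452)·e^(−536/567.46) = 94.752 + (-66.452)·0.38885 = 68.912 °C.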